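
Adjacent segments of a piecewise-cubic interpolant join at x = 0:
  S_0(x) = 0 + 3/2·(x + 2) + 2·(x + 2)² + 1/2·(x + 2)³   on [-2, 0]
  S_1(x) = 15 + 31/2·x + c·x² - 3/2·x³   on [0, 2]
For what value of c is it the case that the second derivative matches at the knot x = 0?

5

S_0''(x) = 4 + 3·(x + 2), so S_0''(0) = 10. On the right, S_1''(0) = 2c, so c = 5.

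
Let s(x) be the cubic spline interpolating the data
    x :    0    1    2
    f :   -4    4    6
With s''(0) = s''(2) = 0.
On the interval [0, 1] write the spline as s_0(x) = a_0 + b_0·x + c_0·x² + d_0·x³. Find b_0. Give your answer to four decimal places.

9.5000

Put m_i = s'' at the i-th knot. Here h = (1, 1) and Δ = (8, 2), so the interior equations h_(i-1)·m_(i-1) + 2(h_(i-1)+h_i)·m_i + h_i·m_(i+1) = 6(Δ_i − Δ_(i-1)) read
  1·m_0 + 4·m_1 + 1·m_2 = 6(Δ_1 - Δ_0) = -36
Natural end conditions: m_0 = m_2 = 0.
Solving: m_0 = 0, m_1 = -9, m_2 = 0.
On [0, 1], with s_0(x) = a_0 + b_0·x + c_0·x² + d_0·x³: c_0 = m_0/2 = 0, d_0 = (m_1 - m_0)/(6h_0) = -3/2, b_0 = Δ_0 - h_0(2m_0 + m_1)/6 = 19/2.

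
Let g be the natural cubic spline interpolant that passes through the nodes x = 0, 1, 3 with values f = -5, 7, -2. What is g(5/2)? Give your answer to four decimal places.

2.8281

Write M_i for g''(x_i). With h_i = 1, 2 and divided differences Δ_i = 12, -9/2, the continuity of g' gives the tridiagonal system
  1·M_0 + 6·M_1 + 2·M_2 = 6(Δ_1 - Δ_0) = -99
Natural end conditions: M_0 = M_2 = 0.
Solving: M_0 = 0, M_1 = -33/2, M_2 = 0.
On [1, 3], g(x) = 7 + 13/2·(x - 1) - 33/4·(x - 1)² + 11/8·(x - 1)³.
With (x - 1) = 3/2: g(5/2) = 181/64.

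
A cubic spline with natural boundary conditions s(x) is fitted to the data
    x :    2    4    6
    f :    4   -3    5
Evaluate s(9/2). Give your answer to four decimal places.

Let m_i = s''(x_i). Step sizes h_i = 2, 2; slopes of the chords Δ_i = (y_(i+1) - y_i)/h_i = -7/2, 4.
  2·m_0 + 8·m_1 + 2·m_2 = 6(Δ_1 - Δ_0) = 45
Natural end conditions: m_0 = m_2 = 0.
Solving: m_0 = 0, m_1 = 45/8, m_2 = 0.
On [4, 6], s(x) = -3 + 1/4·(x - 4) + 45/16·(x - 4)² - 15/32·(x - 4)³.
With (x - 4) = 1/2: s(9/2) = -571/256.

-2.2305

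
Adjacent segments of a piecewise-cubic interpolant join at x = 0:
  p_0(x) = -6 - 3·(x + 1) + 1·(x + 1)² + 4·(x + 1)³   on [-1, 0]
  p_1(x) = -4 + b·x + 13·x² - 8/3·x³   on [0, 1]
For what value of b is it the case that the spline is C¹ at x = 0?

11

p_0'(x) = -3 + 2·(x + 1) + 12·(x + 1)², so p_0'(0) = 11. On the right, p_1'(0) = b, so b = 11.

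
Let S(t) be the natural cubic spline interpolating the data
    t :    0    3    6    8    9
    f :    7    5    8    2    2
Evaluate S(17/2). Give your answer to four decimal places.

1.7336

Write M_i for S''(x_i). With h_i = 3, 3, 2, 1 and divided differences Δ_i = -2/3, 1, -3, 0, the continuity of S' gives the tridiagonal system
  3·M_0 + 12·M_1 + 3·M_2 = 6(Δ_1 - Δ_0) = 10
  3·M_1 + 10·M_2 + 2·M_3 = 6(Δ_2 - Δ_1) = -24
  2·M_2 + 6·M_3 + 1·M_4 = 6(Δ_3 - Δ_2) = 18
Natural end conditions: M_0 = M_4 = 0.
Solving the tridiagonal system: M_0 = 0, M_1 = 550/309, M_2 = -390/103, M_3 = 439/103, M_4 = 0.
On [8, 9], S(t) = 2 - 439/309·(t - 8) + 439/206·(t - 8)² - 439/618·(t - 8)³.
With (t - 8) = 1/2: S(17/2) = 2857/1648.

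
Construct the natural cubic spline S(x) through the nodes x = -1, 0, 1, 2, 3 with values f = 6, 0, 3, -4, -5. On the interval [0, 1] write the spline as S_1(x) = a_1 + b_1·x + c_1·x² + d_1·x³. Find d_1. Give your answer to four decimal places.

-7.1607

With σ_i denoting the second derivative at x_i, h_i = 1, 1, 1, 1, and Δ_i = (y_(i+1) − y_i)/h_i = -6, 3, -7, -1:
  1·σ_0 + 4·σ_1 + 1·σ_2 = 6(Δ_1 - Δ_0) = 54
  1·σ_1 + 4·σ_2 + 1·σ_3 = 6(Δ_2 - Δ_1) = -60
  1·σ_2 + 4·σ_3 + 1·σ_4 = 6(Δ_3 - Δ_2) = 36
Natural end conditions: σ_0 = σ_4 = 0.
Solving: σ_0 = 0, σ_1 = 543/28, σ_2 = -165/7, σ_3 = 417/28, σ_4 = 0.
On [0, 1], with S_1(x) = a_1 + b_1·x + c_1·x² + d_1·x³: c_1 = σ_1/2 = 543/56, d_1 = (σ_2 - σ_1)/(6h_1) = -401/56, b_1 = Δ_1 - h_1(2σ_1 + σ_2)/6 = 13/28.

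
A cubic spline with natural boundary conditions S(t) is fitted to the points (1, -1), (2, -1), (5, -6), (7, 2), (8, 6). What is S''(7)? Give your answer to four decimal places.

-1.5330

Write σ_i for S''(x_i). With h_i = 1, 3, 2, 1 and divided differences Δ_i = 0, -5/3, 4, 4, the continuity of S' gives the tridiagonal system
  1·σ_0 + 8·σ_1 + 3·σ_2 = 6(Δ_1 - Δ_0) = -10
  3·σ_1 + 10·σ_2 + 2·σ_3 = 6(Δ_2 - Δ_1) = 34
  2·σ_2 + 6·σ_3 + 1·σ_4 = 6(Δ_3 - Δ_2) = 0
Natural end conditions: σ_0 = σ_4 = 0.
Solving the tridiagonal system: σ_0 = 0, σ_1 = -586/197, σ_2 = 906/197, σ_3 = -302/197, σ_4 = 0.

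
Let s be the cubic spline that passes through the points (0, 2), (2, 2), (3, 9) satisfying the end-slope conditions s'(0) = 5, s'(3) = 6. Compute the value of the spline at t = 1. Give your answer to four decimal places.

2.2083

With σ_i denoting the second derivative at x_i, h_i = 2, 1, and Δ_i = (y_(i+1) − y_i)/h_i = 0, 7:
  2·σ_0 + 6·σ_1 + 1·σ_2 = 6(Δ_1 - Δ_0) = 42
Clamped end conditions give two more equations: 2h_0·σ_0 + h_0·σ_1 = 6(Δ_0 - s'(0)) = -30 and h_1·σ_1 + 2h_1·σ_2 = 6(s'(3) - Δ_1) = -6.
Solving: σ_0 = -85/6, σ_1 = 40/3, σ_2 = -29/3.
On [0, 2], s(t) = 2 + 5·t - 85/12·t² + 55/24·t³.
With t = 1: s(1) = 53/24.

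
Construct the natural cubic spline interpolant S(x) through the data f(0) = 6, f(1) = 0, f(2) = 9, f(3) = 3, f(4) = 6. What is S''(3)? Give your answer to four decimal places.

22.5000

Write M_i for S''(x_i). With h_i = 1, 1, 1, 1 and divided differences Δ_i = -6, 9, -6, 3, the continuity of S' gives the tridiagonal system
  1·M_0 + 4·M_1 + 1·M_2 = 6(Δ_1 - Δ_0) = 90
  1·M_1 + 4·M_2 + 1·M_3 = 6(Δ_2 - Δ_1) = -90
  1·M_2 + 4·M_3 + 1·M_4 = 6(Δ_3 - Δ_2) = 54
Natural end conditions: M_0 = M_4 = 0.
Hence M_0 = 0, M_1 = 63/2, M_2 = -36, M_3 = 45/2, M_4 = 0.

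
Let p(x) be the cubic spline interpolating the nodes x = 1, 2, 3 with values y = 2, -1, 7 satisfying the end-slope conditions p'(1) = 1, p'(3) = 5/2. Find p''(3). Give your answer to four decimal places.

-32.2500

Put σ_i = p'' at the i-th knot. Here h = (1, 1) and Δ = (-3, 8), so the interior equations h_(i-1)·σ_(i-1) + 2(h_(i-1)+h_i)·σ_i + h_i·σ_(i+1) = 6(Δ_i − Δ_(i-1)) read
  1·σ_0 + 4·σ_1 + 1·σ_2 = 6(Δ_1 - Δ_0) = 66
Clamped end conditions give two more equations: 2h_0·σ_0 + h_0·σ_1 = 6(Δ_0 - p'(1)) = -24 and h_1·σ_1 + 2h_1·σ_2 = 6(p'(3) - Δ_1) = -33.
Hence σ_0 = -111/4, σ_1 = 63/2, σ_2 = -129/4.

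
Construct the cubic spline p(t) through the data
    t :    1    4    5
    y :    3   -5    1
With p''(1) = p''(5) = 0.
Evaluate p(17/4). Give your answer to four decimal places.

With m_i denoting the second derivative at x_i, h_i = 3, 1, and Δ_i = (y_(i+1) − y_i)/h_i = -8/3, 6:
  3·m_0 + 8·m_1 + 1·m_2 = 6(Δ_1 - Δ_0) = 52
Natural end conditions: m_0 = m_2 = 0.
Hence m_0 = 0, m_1 = 13/2, m_2 = 0.
On [4, 5], p(t) = -5 + 23/6·(t - 4) + 13/4·(t - 4)² - 13/12·(t - 4)³.
With (t - 4) = 1/4: p(17/4) = -987/256.

-3.8555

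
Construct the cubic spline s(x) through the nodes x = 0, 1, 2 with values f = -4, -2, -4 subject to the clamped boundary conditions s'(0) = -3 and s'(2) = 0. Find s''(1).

-15

Put m_i = s'' at the i-th knot. Here h = (1, 1) and Δ = (2, -2), so the interior equations h_(i-1)·m_(i-1) + 2(h_(i-1)+h_i)·m_i + h_i·m_(i+1) = 6(Δ_i − Δ_(i-1)) read
  1·m_0 + 4·m_1 + 1·m_2 = 6(Δ_1 - Δ_0) = -24
Clamped end conditions give two more equations: 2h_0·m_0 + h_0·m_1 = 6(Δ_0 - s'(0)) = 30 and h_1·m_1 + 2h_1·m_2 = 6(s'(2) - Δ_1) = 12.
Solving: m_0 = 45/2, m_1 = -15, m_2 = 27/2.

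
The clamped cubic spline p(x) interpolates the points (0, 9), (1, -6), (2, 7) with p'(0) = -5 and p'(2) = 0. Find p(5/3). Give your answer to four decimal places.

With σ_i denoting the second derivative at x_i, h_i = 1, 1, and Δ_i = (y_(i+1) − y_i)/h_i = -15, 13:
  1·σ_0 + 4·σ_1 + 1·σ_2 = 6(Δ_1 - Δ_0) = 168
Clamped end conditions give two more equations: 2h_0·σ_0 + h_0·σ_1 = 6(Δ_0 - p'(0)) = -60 and h_1·σ_1 + 2h_1·σ_2 = 6(p'(2) - Δ_1) = -78.
Solving: σ_0 = -139/2, σ_1 = 79, σ_2 = -157/2.
On [1, 2], p(x) = -6 - 1/4·(x - 1) + 79/2·(x - 1)² - 105/4·(x - 1)³.
With (x - 1) = 2/3: p(5/3) = 65/18.

3.6111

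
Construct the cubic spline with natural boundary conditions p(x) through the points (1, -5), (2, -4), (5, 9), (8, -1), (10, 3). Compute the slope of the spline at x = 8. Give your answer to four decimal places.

Let σ_i = p''(x_i). Step sizes h_i = 1, 3, 3, 2; slopes of the chords Δ_i = (y_(i+1) - y_i)/h_i = 1, 13/3, -10/3, 2.
  1·σ_0 + 8·σ_1 + 3·σ_2 = 6(Δ_1 - Δ_0) = 20
  3·σ_1 + 12·σ_2 + 3·σ_3 = 6(Δ_2 - Δ_1) = -46
  3·σ_2 + 10·σ_3 + 2·σ_4 = 6(Δ_3 - Δ_2) = 32
Natural end conditions: σ_0 = σ_4 = 0.
Solving: σ_0 = 0, σ_1 = 648/133, σ_2 = -2524/399, σ_3 = 678/133, σ_4 = 0.
On [8, 10], p'(x) = b_3 + 2c_3·(x - 8) + 3d_3·(x - 8)² with b_3 = Δ_3 - h_3(2σ_3 + σ_4)/6 = -186/133, c_3 = σ_3/2 = 339/133, d_3 = (σ_4 - σ_3)/(6h_3) = -113/266. So p'(8) = -186/133.

-1.3985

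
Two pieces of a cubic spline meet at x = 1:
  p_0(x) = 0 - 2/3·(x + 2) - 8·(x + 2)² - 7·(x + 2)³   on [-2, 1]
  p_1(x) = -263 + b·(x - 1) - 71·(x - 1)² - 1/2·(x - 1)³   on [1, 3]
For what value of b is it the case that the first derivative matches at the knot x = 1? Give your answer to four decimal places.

p_0'(x) = -2/3 - 16·(x + 2) - 21·(x + 2)², so p_0'(1) = -713/3. On the right, p_1'(1) = b, so b = -713/3.

-237.6667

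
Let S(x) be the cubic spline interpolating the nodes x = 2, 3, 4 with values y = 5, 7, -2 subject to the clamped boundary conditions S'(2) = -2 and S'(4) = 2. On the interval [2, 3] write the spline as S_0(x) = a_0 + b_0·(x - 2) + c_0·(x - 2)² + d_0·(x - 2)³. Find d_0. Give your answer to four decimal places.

-11.2500

Put σ_i = S'' at the i-th knot. Here h = (1, 1) and Δ = (2, -9), so the interior equations h_(i-1)·σ_(i-1) + 2(h_(i-1)+h_i)·σ_i + h_i·σ_(i+1) = 6(Δ_i − Δ_(i-1)) read
  1·σ_0 + 4·σ_1 + 1·σ_2 = 6(Δ_1 - Δ_0) = -66
Clamped end conditions give two more equations: 2h_0·σ_0 + h_0·σ_1 = 6(Δ_0 - S'(2)) = 24 and h_1·σ_1 + 2h_1·σ_2 = 6(S'(4) - Δ_1) = 66.
Solving: σ_0 = 61/2, σ_1 = -37, σ_2 = 103/2.
On [2, 3], with S_0(x) = a_0 + b_0·(x - 2) + c_0·(x - 2)² + d_0·(x - 2)³: c_0 = σ_0/2 = 61/4, d_0 = (σ_1 - σ_0)/(6h_0) = -45/4, b_0 = Δ_0 - h_0(2σ_0 + σ_1)/6 = -2.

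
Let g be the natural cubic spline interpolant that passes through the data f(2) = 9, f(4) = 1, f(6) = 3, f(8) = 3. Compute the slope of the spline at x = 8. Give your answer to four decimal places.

Let m_i = g''(x_i). Step sizes h_i = 2, 2, 2; slopes of the chords Δ_i = (y_(i+1) - y_i)/h_i = -4, 1, 0.
  2·m_0 + 8·m_1 + 2·m_2 = 6(Δ_1 - Δ_0) = 30
  2·m_1 + 8·m_2 + 2·m_3 = 6(Δ_2 - Δ_1) = -6
Natural end conditions: m_0 = m_3 = 0.
Forward elimination and back-substitution give m_0 = 0, m_1 = 21/5, m_2 = -9/5, m_3 = 0.
On [6, 8], g'(x) = b_2 + 2c_2·(x - 6) + 3d_2·(x - 6)² with b_2 = Δ_2 - h_2(2m_2 + m_3)/6 = 6/5, c_2 = m_2/2 = -9/10, d_2 = (m_3 - m_2)/(6h_2) = 3/20. So g'(8) = -3/5.

-0.6000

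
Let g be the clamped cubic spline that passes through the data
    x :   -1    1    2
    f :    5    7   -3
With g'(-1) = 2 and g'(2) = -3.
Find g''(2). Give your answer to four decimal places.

30.3333

Put m_i = g'' at the i-th knot. Here h = (2, 1) and Δ = (1, -10), so the interior equations h_(i-1)·m_(i-1) + 2(h_(i-1)+h_i)·m_i + h_i·m_(i+1) = 6(Δ_i − Δ_(i-1)) read
  2·m_0 + 6·m_1 + 1·m_2 = 6(Δ_1 - Δ_0) = -66
Clamped end conditions give two more equations: 2h_0·m_0 + h_0·m_1 = 6(Δ_0 - g'(-1)) = -6 and h_1·m_1 + 2h_1·m_2 = 6(g'(2) - Δ_1) = 42.
Hence m_0 = 47/6, m_1 = -56/3, m_2 = 91/3.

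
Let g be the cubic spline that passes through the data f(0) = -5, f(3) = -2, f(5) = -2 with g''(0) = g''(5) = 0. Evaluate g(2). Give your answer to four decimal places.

Let M_i = g''(x_i). Step sizes h_i = 3, 2; slopes of the chords Δ_i = (y_(i+1) - y_i)/h_i = 1, 0.
  3·M_0 + 10·M_1 + 2·M_2 = 6(Δ_1 - Δ_0) = -6
Natural end conditions: M_0 = M_2 = 0.
Solving: M_0 = 0, M_1 = -3/5, M_2 = 0.
On [0, 3], g(t) = -5 + 13/10·t + 0·t² - 1/30·t³.
With t = 2: g(2) = -8/3.

-2.6667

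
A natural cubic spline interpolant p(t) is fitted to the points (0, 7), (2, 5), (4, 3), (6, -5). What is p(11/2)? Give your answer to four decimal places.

Write m_i for p''(x_i). With h_i = 2, 2, 2 and divided differences Δ_i = -1, -1, -4, the continuity of p' gives the tridiagonal system
  2·m_0 + 8·m_1 + 2·m_2 = 6(Δ_1 - Δ_0) = 0
  2·m_1 + 8·m_2 + 2·m_3 = 6(Δ_2 - Δ_1) = -18
Natural end conditions: m_0 = m_3 = 0.
Solving the tridiagonal system: m_0 = 0, m_1 = 3/5, m_2 = -12/5, m_3 = 0.
On [4, 6], p(t) = 3 - 12/5·(t - 4) - 6/5·(t - 4)² + 1/5·(t - 4)³.
With (t - 4) = 3/2: p(11/2) = -21/8.

-2.6250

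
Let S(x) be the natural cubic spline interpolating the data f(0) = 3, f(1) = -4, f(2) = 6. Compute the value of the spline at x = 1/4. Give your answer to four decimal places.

0.2539

Let M_i = S''(x_i). Step sizes h_i = 1, 1; slopes of the chords Δ_i = (y_(i+1) - y_i)/h_i = -7, 10.
  1·M_0 + 4·M_1 + 1·M_2 = 6(Δ_1 - Δ_0) = 102
Natural end conditions: M_0 = M_2 = 0.
Solving the tridiagonal system: M_0 = 0, M_1 = 51/2, M_2 = 0.
On [0, 1], S(x) = 3 - 45/4·x + 0·x² + 17/4·x³.
With x = 1/4: S(1/4) = 65/256.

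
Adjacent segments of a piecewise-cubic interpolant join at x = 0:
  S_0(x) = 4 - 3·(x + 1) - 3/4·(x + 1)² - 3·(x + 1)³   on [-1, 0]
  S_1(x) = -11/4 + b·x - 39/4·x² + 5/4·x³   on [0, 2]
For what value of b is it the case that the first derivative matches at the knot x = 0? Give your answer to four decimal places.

S_0'(x) = -3 - 3/2·(x + 1) - 9·(x + 1)², so S_0'(0) = -27/2. On the right, S_1'(0) = b, so b = -27/2.

-13.5000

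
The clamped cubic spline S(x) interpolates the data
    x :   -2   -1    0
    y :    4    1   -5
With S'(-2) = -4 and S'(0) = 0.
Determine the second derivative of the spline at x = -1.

Put m_i = S'' at the i-th knot. Here h = (1, 1) and Δ = (-3, -6), so the interior equations h_(i-1)·m_(i-1) + 2(h_(i-1)+h_i)·m_i + h_i·m_(i+1) = 6(Δ_i − Δ_(i-1)) read
  1·m_0 + 4·m_1 + 1·m_2 = 6(Δ_1 - Δ_0) = -18
Clamped end conditions give two more equations: 2h_0·m_0 + h_0·m_1 = 6(Δ_0 - S'(-2)) = 6 and h_1·m_1 + 2h_1·m_2 = 6(S'(0) - Δ_1) = 36.
Solving the tridiagonal system: m_0 = 19/2, m_1 = -13, m_2 = 49/2.

-13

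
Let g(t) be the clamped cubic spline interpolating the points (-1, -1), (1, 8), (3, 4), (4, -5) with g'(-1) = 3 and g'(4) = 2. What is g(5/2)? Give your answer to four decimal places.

Write M_i for g''(x_i). With h_i = 2, 2, 1 and divided differences Δ_i = 9/2, -2, -9, the continuity of g' gives the tridiagonal system
  2·M_0 + 8·M_1 + 2·M_2 = 6(Δ_1 - Δ_0) = -39
  2·M_1 + 6·M_2 + 1·M_3 = 6(Δ_2 - Δ_1) = -42
Clamped end conditions give two more equations: 2h_0·M_0 + h_0·M_1 = 6(Δ_0 - g'(-1)) = 9 and h_2·M_2 + 2h_2·M_3 = 6(g'(4) - Δ_2) = 66.
Solving the tridiagonal system: M_0 = 163/46, M_1 = -119/46, M_2 = -292/23, M_3 = 905/23.
On [1, 3], g(t) = 8 + 91/23·(t - 1) - 119/92·(t - 1)² - 155/184·(t - 1)³.
With (t - 1) = 3/2: g(5/2) = 12043/1472.

8.1814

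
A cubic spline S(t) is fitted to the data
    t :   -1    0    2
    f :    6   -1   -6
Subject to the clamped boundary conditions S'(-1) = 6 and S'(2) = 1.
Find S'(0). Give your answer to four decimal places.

With M_i denoting the second derivative at x_i, h_i = 1, 2, and Δ_i = (y_(i+1) − y_i)/h_i = -7, -5/2:
  1·M_0 + 6·M_1 + 2·M_2 = 6(Δ_1 - Δ_0) = 27
Clamped end conditions give two more equations: 2h_0·M_0 + h_0·M_1 = 6(Δ_0 - S'(-1)) = -78 and h_1·M_1 + 2h_1·M_2 = 6(S'(2) - Δ_1) = 21.
Solving: M_0 = -271/6, M_1 = 37/3, M_2 = -11/12.
On [0, 2], S'(t) = b_1 + 2c_1·t + 3d_1·t² with b_1 = Δ_1 - h_1(2M_1 + M_2)/6 = -125/12, c_1 = M_1/2 = 37/6, d_1 = (M_2 - M_1)/(6h_1) = -53/48. So S'(0) = -125/12.

-10.4167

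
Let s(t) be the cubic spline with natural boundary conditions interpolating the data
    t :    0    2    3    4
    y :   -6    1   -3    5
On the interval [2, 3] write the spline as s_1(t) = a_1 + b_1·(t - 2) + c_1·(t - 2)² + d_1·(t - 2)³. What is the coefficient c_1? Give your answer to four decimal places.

-5.4783

Let m_i = s''(x_i). Step sizes h_i = 2, 1, 1; slopes of the chords Δ_i = (y_(i+1) - y_i)/h_i = 7/2, -4, 8.
  2·m_0 + 6·m_1 + 1·m_2 = 6(Δ_1 - Δ_0) = -45
  1·m_1 + 4·m_2 + 1·m_3 = 6(Δ_2 - Δ_1) = 72
Natural end conditions: m_0 = m_3 = 0.
Hence m_0 = 0, m_1 = -252/23, m_2 = 477/23, m_3 = 0.
On [2, 3], with s_1(t) = a_1 + b_1·(t - 2) + c_1·(t - 2)² + d_1·(t - 2)³: c_1 = m_1/2 = -126/23, d_1 = (m_2 - m_1)/(6h_1) = 243/46, b_1 = Δ_1 - h_1(2m_1 + m_2)/6 = -175/46.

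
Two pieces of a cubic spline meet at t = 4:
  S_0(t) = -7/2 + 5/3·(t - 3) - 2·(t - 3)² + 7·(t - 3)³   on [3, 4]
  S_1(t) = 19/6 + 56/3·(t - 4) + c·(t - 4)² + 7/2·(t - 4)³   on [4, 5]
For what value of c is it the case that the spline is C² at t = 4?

19

S_0''(t) = -4 + 42·(t - 3), so S_0''(4) = 38. On the right, S_1''(4) = 2c, so c = 19.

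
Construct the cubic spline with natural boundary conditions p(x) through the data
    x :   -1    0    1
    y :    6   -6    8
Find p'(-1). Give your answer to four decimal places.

-18.5000

Put σ_i = p'' at the i-th knot. Here h = (1, 1) and Δ = (-12, 14), so the interior equations h_(i-1)·σ_(i-1) + 2(h_(i-1)+h_i)·σ_i + h_i·σ_(i+1) = 6(Δ_i − Δ_(i-1)) read
  1·σ_0 + 4·σ_1 + 1·σ_2 = 6(Δ_1 - Δ_0) = 156
Natural end conditions: σ_0 = σ_2 = 0.
Hence σ_0 = 0, σ_1 = 39, σ_2 = 0.
On [-1, 0], p'(x) = b_0 + 2c_0·(x + 1) + 3d_0·(x + 1)² with b_0 = Δ_0 - h_0(2σ_0 + σ_1)/6 = -37/2, c_0 = σ_0/2 = 0, d_0 = (σ_1 - σ_0)/(6h_0) = 13/2. So p'(-1) = -37/2.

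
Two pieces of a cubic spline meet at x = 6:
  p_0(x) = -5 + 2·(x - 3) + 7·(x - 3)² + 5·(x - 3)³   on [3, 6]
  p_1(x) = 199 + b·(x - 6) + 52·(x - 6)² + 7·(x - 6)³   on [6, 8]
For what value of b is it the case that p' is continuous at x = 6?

p_0'(x) = 2 + 14·(x - 3) + 15·(x - 3)², so p_0'(6) = 179. On the right, p_1'(6) = b, so b = 179.

179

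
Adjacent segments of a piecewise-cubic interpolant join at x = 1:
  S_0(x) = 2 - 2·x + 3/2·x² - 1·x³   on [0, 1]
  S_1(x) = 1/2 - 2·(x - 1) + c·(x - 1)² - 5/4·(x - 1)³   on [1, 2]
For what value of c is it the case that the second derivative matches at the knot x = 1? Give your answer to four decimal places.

S_0''(x) = 3 - 6·x, so S_0''(1) = -3. On the right, S_1''(1) = 2c, so c = -3/2.

-1.5000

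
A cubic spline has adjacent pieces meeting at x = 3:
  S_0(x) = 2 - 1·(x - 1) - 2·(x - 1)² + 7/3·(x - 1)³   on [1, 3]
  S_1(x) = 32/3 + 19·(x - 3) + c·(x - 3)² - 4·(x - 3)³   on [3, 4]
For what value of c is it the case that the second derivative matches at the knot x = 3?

S_0''(x) = -4 + 14·(x - 1), so S_0''(3) = 24. On the right, S_1''(3) = 2c, so c = 12.

12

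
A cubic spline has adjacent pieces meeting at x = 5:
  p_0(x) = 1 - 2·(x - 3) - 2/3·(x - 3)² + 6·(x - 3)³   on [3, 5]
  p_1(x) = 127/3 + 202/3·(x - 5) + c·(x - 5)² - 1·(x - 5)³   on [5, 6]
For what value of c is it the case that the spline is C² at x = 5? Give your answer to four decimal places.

p_0''(x) = -4/3 + 36·(x - 3), so p_0''(5) = 212/3. On the right, p_1''(5) = 2c, so c = 106/3.

35.3333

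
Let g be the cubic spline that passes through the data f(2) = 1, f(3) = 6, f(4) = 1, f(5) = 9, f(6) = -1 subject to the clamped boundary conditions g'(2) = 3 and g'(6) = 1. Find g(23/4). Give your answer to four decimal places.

0.3013

With σ_i denoting the second derivative at x_i, h_i = 1, 1, 1, 1, and Δ_i = (y_(i+1) − y_i)/h_i = 5, -5, 8, -10:
  1·σ_0 + 4·σ_1 + 1·σ_2 = 6(Δ_1 - Δ_0) = -60
  1·σ_1 + 4·σ_2 + 1·σ_3 = 6(Δ_2 - Δ_1) = 78
  1·σ_2 + 4·σ_3 + 1·σ_4 = 6(Δ_3 - Δ_2) = -108
Clamped end conditions give two more equations: 2h_0·σ_0 + h_0·σ_1 = 6(Δ_0 - g'(2)) = 12 and h_3·σ_3 + 2h_3·σ_4 = 6(g'(6) - Δ_3) = 66.
Hence σ_0 = 148/7, σ_1 = -212/7, σ_2 = 40, σ_3 = -362/7, σ_4 = 412/7.
On [5, 6], g(t) = 9 - 18/7·(t - 5) - 181/7·(t - 5)² + 129/7·(t - 5)³.
With (t - 5) = 3/4: g(23/4) = 135/448.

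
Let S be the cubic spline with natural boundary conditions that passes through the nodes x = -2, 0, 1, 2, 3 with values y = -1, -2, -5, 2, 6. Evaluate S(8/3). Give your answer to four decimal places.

With m_i denoting the second derivative at x_i, h_i = 2, 1, 1, 1, and Δ_i = (y_(i+1) − y_i)/h_i = -1/2, -3, 7, 4:
  2·m_0 + 6·m_1 + 1·m_2 = 6(Δ_1 - Δ_0) = -15
  1·m_1 + 4·m_2 + 1·m_3 = 6(Δ_2 - Δ_1) = 60
  1·m_2 + 4·m_3 + 1·m_4 = 6(Δ_3 - Δ_2) = -18
Natural end conditions: m_0 = m_4 = 0.
Solving the tridiagonal system: m_0 = 0, m_1 = -483/86, m_2 = 804/43, m_3 = -789/86, m_4 = 0.
On [2, 3], S(x) = 2 + 607/86·(x - 2) - 789/172·(x - 2)² + 263/172·(x - 2)³.
With (x - 2) = 2/3: S(8/3) = 5944/1161.

5.1197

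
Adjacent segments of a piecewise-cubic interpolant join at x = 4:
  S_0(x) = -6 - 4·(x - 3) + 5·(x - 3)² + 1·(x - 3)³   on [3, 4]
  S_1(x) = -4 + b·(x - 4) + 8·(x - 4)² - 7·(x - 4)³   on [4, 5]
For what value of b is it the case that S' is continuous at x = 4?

9

S_0'(x) = -4 + 10·(x - 3) + 3·(x - 3)², so S_0'(4) = 9. On the right, S_1'(4) = b, so b = 9.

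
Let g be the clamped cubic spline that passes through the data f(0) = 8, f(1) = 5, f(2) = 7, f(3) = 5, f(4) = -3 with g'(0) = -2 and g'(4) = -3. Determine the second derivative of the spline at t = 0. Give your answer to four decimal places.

Put M_i = g'' at the i-th knot. Here h = (1, 1, 1, 1) and Δ = (-3, 2, -2, -8), so the interior equations h_(i-1)·M_(i-1) + 2(h_(i-1)+h_i)·M_i + h_i·M_(i+1) = 6(Δ_i − Δ_(i-1)) read
  1·M_0 + 4·M_1 + 1·M_2 = 6(Δ_1 - Δ_0) = 30
  1·M_1 + 4·M_2 + 1·M_3 = 6(Δ_2 - Δ_1) = -24
  1·M_2 + 4·M_3 + 1·M_4 = 6(Δ_3 - Δ_2) = -36
Clamped end conditions give two more equations: 2h_0·M_0 + h_0·M_1 = 6(Δ_0 - g'(0)) = -6 and h_3·M_3 + 2h_3·M_4 = 6(g'(4) - Δ_3) = 30.
Forward elimination and back-substitution give M_0 = -17/2, M_1 = 11, M_2 = -11/2, M_3 = -13, M_4 = 43/2.

-8.5000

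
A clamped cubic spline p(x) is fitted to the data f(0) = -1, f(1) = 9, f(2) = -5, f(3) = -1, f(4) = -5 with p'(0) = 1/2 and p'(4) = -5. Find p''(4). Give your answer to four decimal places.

With σ_i denoting the second derivative at x_i, h_i = 1, 1, 1, 1, and Δ_i = (y_(i+1) − y_i)/h_i = 10, -14, 4, -4:
  1·σ_0 + 4·σ_1 + 1·σ_2 = 6(Δ_1 - Δ_0) = -144
  1·σ_1 + 4·σ_2 + 1·σ_3 = 6(Δ_2 - Δ_1) = 108
  1·σ_2 + 4·σ_3 + 1·σ_4 = 6(Δ_3 - Δ_2) = -48
Clamped end conditions give two more equations: 2h_0·σ_0 + h_0·σ_1 = 6(Δ_0 - p'(0)) = 57 and h_3·σ_3 + 2h_3·σ_4 = 6(p'(4) - Δ_3) = -6.
Hence σ_0 = 3373/56, σ_1 = -1777/28, σ_2 = 397/8, σ_3 = -757/28, σ_4 = 589/56.

10.5179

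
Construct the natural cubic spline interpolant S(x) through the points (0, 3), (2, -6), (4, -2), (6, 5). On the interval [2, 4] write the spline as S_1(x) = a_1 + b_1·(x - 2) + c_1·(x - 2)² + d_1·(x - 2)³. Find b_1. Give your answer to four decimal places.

Write M_i for S''(x_i). With h_i = 2, 2, 2 and divided differences Δ_i = -9/2, 2, 7/2, the continuity of S' gives the tridiagonal system
  2·M_0 + 8·M_1 + 2·M_2 = 6(Δ_1 - Δ_0) = 39
  2·M_1 + 8·M_2 + 2·M_3 = 6(Δ_2 - Δ_1) = 9
Natural end conditions: M_0 = M_3 = 0.
Hence M_0 = 0, M_1 = 49/10, M_2 = -1/10, M_3 = 0.
On [2, 4], with S_1(x) = a_1 + b_1·(x - 2) + c_1·(x - 2)² + d_1·(x - 2)³: c_1 = M_1/2 = 49/20, d_1 = (M_2 - M_1)/(6h_1) = -5/12, b_1 = Δ_1 - h_1(2M_1 + M_2)/6 = -37/30.

-1.2333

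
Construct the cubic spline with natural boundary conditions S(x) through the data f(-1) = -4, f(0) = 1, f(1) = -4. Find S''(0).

-15

With m_i denoting the second derivative at x_i, h_i = 1, 1, and Δ_i = (y_(i+1) − y_i)/h_i = 5, -5:
  1·m_0 + 4·m_1 + 1·m_2 = 6(Δ_1 - Δ_0) = -60
Natural end conditions: m_0 = m_2 = 0.
Solving: m_0 = 0, m_1 = -15, m_2 = 0.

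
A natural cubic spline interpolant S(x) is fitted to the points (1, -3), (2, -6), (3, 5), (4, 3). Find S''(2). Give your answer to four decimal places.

27.6000

Let M_i = S''(x_i). Step sizes h_i = 1, 1, 1; slopes of the chords Δ_i = (y_(i+1) - y_i)/h_i = -3, 11, -2.
  1·M_0 + 4·M_1 + 1·M_2 = 6(Δ_1 - Δ_0) = 84
  1·M_1 + 4·M_2 + 1·M_3 = 6(Δ_2 - Δ_1) = -78
Natural end conditions: M_0 = M_3 = 0.
Solving the tridiagonal system: M_0 = 0, M_1 = 138/5, M_2 = -132/5, M_3 = 0.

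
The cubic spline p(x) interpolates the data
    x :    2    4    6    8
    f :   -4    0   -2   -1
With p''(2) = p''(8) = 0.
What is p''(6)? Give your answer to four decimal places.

Let M_i = p''(x_i). Step sizes h_i = 2, 2, 2; slopes of the chords Δ_i = (y_(i+1) - y_i)/h_i = 2, -1, 1/2.
  2·M_0 + 8·M_1 + 2·M_2 = 6(Δ_1 - Δ_0) = -18
  2·M_1 + 8·M_2 + 2·M_3 = 6(Δ_2 - Δ_1) = 9
Natural end conditions: M_0 = M_3 = 0.
Solving the tridiagonal system: M_0 = 0, M_1 = -27/10, M_2 = 9/5, M_3 = 0.

1.8000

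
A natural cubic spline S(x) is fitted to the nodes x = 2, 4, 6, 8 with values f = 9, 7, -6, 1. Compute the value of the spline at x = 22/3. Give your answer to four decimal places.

-3.1309

Put M_i = S'' at the i-th knot. Here h = (2, 2, 2) and Δ = (-1, -13/2, 7/2), so the interior equations h_(i-1)·M_(i-1) + 2(h_(i-1)+h_i)·M_i + h_i·M_(i+1) = 6(Δ_i − Δ_(i-1)) read
  2·M_0 + 8·M_1 + 2·M_2 = 6(Δ_1 - Δ_0) = -33
  2·M_1 + 8·M_2 + 2·M_3 = 6(Δ_2 - Δ_1) = 60
Natural end conditions: M_0 = M_3 = 0.
Solving the tridiagonal system: M_0 = 0, M_1 = -32/5, M_2 = 91/10, M_3 = 0.
On [6, 8], S(x) = -6 - 77/30·(x - 6) + 91/20·(x - 6)² - 91/120·(x - 6)³.
With (x - 6) = 4/3: S(22/3) = -1268/405.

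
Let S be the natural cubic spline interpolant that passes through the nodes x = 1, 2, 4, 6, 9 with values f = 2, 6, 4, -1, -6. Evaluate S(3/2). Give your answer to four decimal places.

With M_i denoting the second derivative at x_i, h_i = 1, 2, 2, 3, and Δ_i = (y_(i+1) − y_i)/h_i = 4, -1, -5/2, -5/3:
  1·M_0 + 6·M_1 + 2·M_2 = 6(Δ_1 - Δ_0) = -30
  2·M_1 + 8·M_2 + 2·M_3 = 6(Δ_2 - Δ_1) = -9
  2·M_2 + 10·M_3 + 3·M_4 = 6(Δ_3 - Δ_2) = 5
Natural end conditions: M_0 = M_4 = 0.
Hence M_0 = 0, M_1 = -5, M_2 = 0, M_3 = 1/2, M_4 = 0.
On [1, 2], S(x) = 2 + 29/6·(x - 1) + 0·(x - 1)² - 5/6·(x - 1)³.
With (x - 1) = 1/2: S(3/2) = 69/16.

4.3125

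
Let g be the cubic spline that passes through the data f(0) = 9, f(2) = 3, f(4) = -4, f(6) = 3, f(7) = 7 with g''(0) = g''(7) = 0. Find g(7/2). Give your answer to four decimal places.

-3.2893

Put σ_i = g'' at the i-th knot. Here h = (2, 2, 2, 1) and Δ = (-3, -7/2, 7/2, 4), so the interior equations h_(i-1)·σ_(i-1) + 2(h_(i-1)+h_i)·σ_i + h_i·σ_(i+1) = 6(Δ_i − Δ_(i-1)) read
  2·σ_0 + 8·σ_1 + 2·σ_2 = 6(Δ_1 - Δ_0) = -3
  2·σ_1 + 8·σ_2 + 2·σ_3 = 6(Δ_2 - Δ_1) = 42
  2·σ_2 + 6·σ_3 + 1·σ_4 = 6(Δ_3 - Δ_2) = 3
Natural end conditions: σ_0 = σ_4 = 0.
Forward elimination and back-substitution give σ_0 = 0, σ_1 = -78/41, σ_2 = 501/82, σ_3 = -63/41, σ_4 = 0.
On [2, 4], g(x) = 3 - 175/41·(x - 2) - 39/41·(x - 2)² + 219/328·(x - 2)³.
With (x - 2) = 3/2: g(7/2) = -8631/2624.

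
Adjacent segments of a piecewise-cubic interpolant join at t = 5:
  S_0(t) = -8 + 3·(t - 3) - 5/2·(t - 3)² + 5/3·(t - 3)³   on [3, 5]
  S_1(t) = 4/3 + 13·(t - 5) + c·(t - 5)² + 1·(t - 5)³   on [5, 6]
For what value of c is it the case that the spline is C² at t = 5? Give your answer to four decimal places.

S_0''(t) = -5 + 10·(t - 3), so S_0''(5) = 15. On the right, S_1''(5) = 2c, so c = 15/2.

7.5000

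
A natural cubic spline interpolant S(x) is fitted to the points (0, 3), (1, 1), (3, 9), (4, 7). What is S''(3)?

-9

With m_i denoting the second derivative at x_i, h_i = 1, 2, 1, and Δ_i = (y_(i+1) − y_i)/h_i = -2, 4, -2:
  1·m_0 + 6·m_1 + 2·m_2 = 6(Δ_1 - Δ_0) = 36
  2·m_1 + 6·m_2 + 1·m_3 = 6(Δ_2 - Δ_1) = -36
Natural end conditions: m_0 = m_3 = 0.
Hence m_0 = 0, m_1 = 9, m_2 = -9, m_3 = 0.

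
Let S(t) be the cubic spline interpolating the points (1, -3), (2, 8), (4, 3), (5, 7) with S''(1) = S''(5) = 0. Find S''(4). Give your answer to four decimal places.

12.3750

Let m_i = S''(x_i). Step sizes h_i = 1, 2, 1; slopes of the chords Δ_i = (y_(i+1) - y_i)/h_i = 11, -5/2, 4.
  1·m_0 + 6·m_1 + 2·m_2 = 6(Δ_1 - Δ_0) = -81
  2·m_1 + 6·m_2 + 1·m_3 = 6(Δ_2 - Δ_1) = 39
Natural end conditions: m_0 = m_3 = 0.
Solving: m_0 = 0, m_1 = -141/8, m_2 = 99/8, m_3 = 0.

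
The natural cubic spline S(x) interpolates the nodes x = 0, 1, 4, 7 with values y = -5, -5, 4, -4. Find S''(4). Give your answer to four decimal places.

-3.7471

Write σ_i for S''(x_i). With h_i = 1, 3, 3 and divided differences Δ_i = 0, 3, -8/3, the continuity of S' gives the tridiagonal system
  1·σ_0 + 8·σ_1 + 3·σ_2 = 6(Δ_1 - Δ_0) = 18
  3·σ_1 + 12·σ_2 + 3·σ_3 = 6(Δ_2 - Δ_1) = -34
Natural end conditions: σ_0 = σ_3 = 0.
Hence σ_0 = 0, σ_1 = 106/29, σ_2 = -326/87, σ_3 = 0.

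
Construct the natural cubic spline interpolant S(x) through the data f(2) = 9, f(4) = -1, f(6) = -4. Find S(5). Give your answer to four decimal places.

Let M_i = S''(x_i). Step sizes h_i = 2, 2; slopes of the chords Δ_i = (y_(i+1) - y_i)/h_i = -5, -3/2.
  2·M_0 + 8·M_1 + 2·M_2 = 6(Δ_1 - Δ_0) = 21
Natural end conditions: M_0 = M_2 = 0.
Hence M_0 = 0, M_1 = 21/8, M_2 = 0.
On [4, 6], S(x) = -1 - 13/4·(x - 4) + 21/16·(x - 4)² - 7/32·(x - 4)³.
With (x - 4) = 1: S(5) = -101/32.

-3.1563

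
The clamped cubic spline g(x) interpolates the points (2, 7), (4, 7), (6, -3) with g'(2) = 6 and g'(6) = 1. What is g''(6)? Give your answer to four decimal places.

With M_i denoting the second derivative at x_i, h_i = 2, 2, and Δ_i = (y_(i+1) − y_i)/h_i = 0, -5:
  2·M_0 + 8·M_1 + 2·M_2 = 6(Δ_1 - Δ_0) = -30
Clamped end conditions give two more equations: 2h_0·M_0 + h_0·M_1 = 6(Δ_0 - g'(2)) = -36 and h_1·M_1 + 2h_1·M_2 = 6(g'(6) - Δ_1) = 36.
Solving: M_0 = -13/2, M_1 = -5, M_2 = 23/2.

11.5000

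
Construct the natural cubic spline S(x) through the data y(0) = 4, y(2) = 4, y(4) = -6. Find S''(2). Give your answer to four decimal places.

-3.7500

Write σ_i for S''(x_i). With h_i = 2, 2 and divided differences Δ_i = 0, -5, the continuity of S' gives the tridiagonal system
  2·σ_0 + 8·σ_1 + 2·σ_2 = 6(Δ_1 - Δ_0) = -30
Natural end conditions: σ_0 = σ_2 = 0.
Solving the tridiagonal system: σ_0 = 0, σ_1 = -15/4, σ_2 = 0.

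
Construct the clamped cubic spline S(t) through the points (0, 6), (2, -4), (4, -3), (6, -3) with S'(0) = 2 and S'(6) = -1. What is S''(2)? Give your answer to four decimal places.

Let M_i = S''(x_i). Step sizes h_i = 2, 2, 2; slopes of the chords Δ_i = (y_(i+1) - y_i)/h_i = -5, 1/2, 0.
  2·M_0 + 8·M_1 + 2·M_2 = 6(Δ_1 - Δ_0) = 33
  2·M_1 + 8·M_2 + 2·M_3 = 6(Δ_2 - Δ_1) = -3
Clamped end conditions give two more equations: 2h_0·M_0 + h_0·M_1 = 6(Δ_0 - S'(0)) = -42 and h_2·M_2 + 2h_2·M_3 = 6(S'(6) - Δ_2) = -6.
Solving the tridiagonal system: M_0 = -147/10, M_1 = 42/5, M_2 = -12/5, M_3 = -3/10.

8.4000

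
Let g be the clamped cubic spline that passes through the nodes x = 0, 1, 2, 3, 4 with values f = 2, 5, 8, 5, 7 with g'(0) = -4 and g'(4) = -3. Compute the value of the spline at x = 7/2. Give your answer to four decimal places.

6.4241

Let σ_i = g''(x_i). Step sizes h_i = 1, 1, 1, 1; slopes of the chords Δ_i = (y_(i+1) - y_i)/h_i = 3, 3, -3, 2.
  1·σ_0 + 4·σ_1 + 1·σ_2 = 6(Δ_1 - Δ_0) = 0
  1·σ_1 + 4·σ_2 + 1·σ_3 = 6(Δ_2 - Δ_1) = -36
  1·σ_2 + 4·σ_3 + 1·σ_4 = 6(Δ_3 - Δ_2) = 30
Clamped end conditions give two more equations: 2h_0·σ_0 + h_0·σ_1 = 6(Δ_0 - g'(0)) = 42 and h_3·σ_3 + 2h_3·σ_4 = 6(g'(4) - Δ_3) = -30.
Solving the tridiagonal system: σ_0 = 311/14, σ_1 = -17/7, σ_2 = -25/2, σ_3 = 115/7, σ_4 = -325/14.
On [3, 4], g(x) = 5 + 11/28·(x - 3) + 115/14·(x - 3)² - 185/28·(x - 3)³.
With (x - 3) = 1/2: g(7/2) = 1439/224.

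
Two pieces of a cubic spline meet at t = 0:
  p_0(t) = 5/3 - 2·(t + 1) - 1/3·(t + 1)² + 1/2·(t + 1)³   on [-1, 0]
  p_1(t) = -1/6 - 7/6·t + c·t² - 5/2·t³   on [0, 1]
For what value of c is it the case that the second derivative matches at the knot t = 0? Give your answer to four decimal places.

1.1667

p_0''(t) = -2/3 + 3·(t + 1), so p_0''(0) = 7/3. On the right, p_1''(0) = 2c, so c = 7/6.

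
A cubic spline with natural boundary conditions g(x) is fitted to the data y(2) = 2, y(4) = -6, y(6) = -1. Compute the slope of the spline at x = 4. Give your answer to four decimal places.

-0.7500

Put M_i = g'' at the i-th knot. Here h = (2, 2) and Δ = (-4, 5/2), so the interior equations h_(i-1)·M_(i-1) + 2(h_(i-1)+h_i)·M_i + h_i·M_(i+1) = 6(Δ_i − Δ_(i-1)) read
  2·M_0 + 8·M_1 + 2·M_2 = 6(Δ_1 - Δ_0) = 39
Natural end conditions: M_0 = M_2 = 0.
Solving: M_0 = 0, M_1 = 39/8, M_2 = 0.
On [4, 6], g'(x) = b_1 + 2c_1·(x - 4) + 3d_1·(x - 4)² with b_1 = Δ_1 - h_1(2M_1 + M_2)/6 = -3/4, c_1 = M_1/2 = 39/16, d_1 = (M_2 - M_1)/(6h_1) = -13/32. So g'(4) = -3/4.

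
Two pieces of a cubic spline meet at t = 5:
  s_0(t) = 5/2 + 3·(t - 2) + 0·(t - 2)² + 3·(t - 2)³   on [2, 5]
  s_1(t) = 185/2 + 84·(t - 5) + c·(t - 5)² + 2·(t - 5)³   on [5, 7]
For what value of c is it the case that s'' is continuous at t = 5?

27

s_0''(t) = 0 + 18·(t - 2), so s_0''(5) = 54. On the right, s_1''(5) = 2c, so c = 27.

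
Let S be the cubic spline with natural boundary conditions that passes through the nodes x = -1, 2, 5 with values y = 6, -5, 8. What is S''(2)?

4

Put M_i = S'' at the i-th knot. Here h = (3, 3) and Δ = (-11/3, 13/3), so the interior equations h_(i-1)·M_(i-1) + 2(h_(i-1)+h_i)·M_i + h_i·M_(i+1) = 6(Δ_i − Δ_(i-1)) read
  3·M_0 + 12·M_1 + 3·M_2 = 6(Δ_1 - Δ_0) = 48
Natural end conditions: M_0 = M_2 = 0.
Solving the tridiagonal system: M_0 = 0, M_1 = 4, M_2 = 0.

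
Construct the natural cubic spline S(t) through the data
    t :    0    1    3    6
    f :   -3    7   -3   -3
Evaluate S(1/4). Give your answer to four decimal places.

Write m_i for S''(x_i). With h_i = 1, 2, 3 and divided differences Δ_i = 10, -5, 0, the continuity of S' gives the tridiagonal system
  1·m_0 + 6·m_1 + 2·m_2 = 6(Δ_1 - Δ_0) = -90
  2·m_1 + 10·m_2 + 3·m_3 = 6(Δ_2 - Δ_1) = 30
Natural end conditions: m_0 = m_3 = 0.
Solving: m_0 = 0, m_1 = -120/7, m_2 = 45/7, m_3 = 0.
On [0, 1], S(t) = -3 + 90/7·t + 0·t² - 20/7·t³.
With t = 1/4: S(1/4) = 19/112.

0.1696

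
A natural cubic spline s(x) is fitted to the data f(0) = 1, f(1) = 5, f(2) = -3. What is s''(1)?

-18

Put M_i = s'' at the i-th knot. Here h = (1, 1) and Δ = (4, -8), so the interior equations h_(i-1)·M_(i-1) + 2(h_(i-1)+h_i)·M_i + h_i·M_(i+1) = 6(Δ_i − Δ_(i-1)) read
  1·M_0 + 4·M_1 + 1·M_2 = 6(Δ_1 - Δ_0) = -72
Natural end conditions: M_0 = M_2 = 0.
Forward elimination and back-substitution give M_0 = 0, M_1 = -18, M_2 = 0.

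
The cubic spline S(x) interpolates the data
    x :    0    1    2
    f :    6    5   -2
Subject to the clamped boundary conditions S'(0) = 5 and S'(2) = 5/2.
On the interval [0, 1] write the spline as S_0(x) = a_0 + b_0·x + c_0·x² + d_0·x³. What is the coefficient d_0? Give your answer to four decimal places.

Write m_i for S''(x_i). With h_i = 1, 1 and divided differences Δ_i = -1, -7, the continuity of S' gives the tridiagonal system
  1·m_0 + 4·m_1 + 1·m_2 = 6(Δ_1 - Δ_0) = -36
Clamped end conditions give two more equations: 2h_0·m_0 + h_0·m_1 = 6(Δ_0 - S'(0)) = -36 and h_1·m_1 + 2h_1·m_2 = 6(S'(2) - Δ_1) = 57.
Hence m_0 = -41/4, m_1 = -31/2, m_2 = 145/4.
On [0, 1], with S_0(x) = a_0 + b_0·x + c_0·x² + d_0·x³: c_0 = m_0/2 = -41/8, d_0 = (m_1 - m_0)/(6h_0) = -7/8, b_0 = Δ_0 - h_0(2m_0 + m_1)/6 = 5.

-0.8750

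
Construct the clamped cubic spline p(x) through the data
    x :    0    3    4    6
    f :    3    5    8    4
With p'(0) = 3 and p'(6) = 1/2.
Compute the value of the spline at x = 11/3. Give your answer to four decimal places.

7.2954

Put m_i = p'' at the i-th knot. Here h = (3, 1, 2) and Δ = (2/3, 3, -2), so the interior equations h_(i-1)·m_(i-1) + 2(h_(i-1)+h_i)·m_i + h_i·m_(i+1) = 6(Δ_i − Δ_(i-1)) read
  3·m_0 + 8·m_1 + 1·m_2 = 6(Δ_1 - Δ_0) = 14
  1·m_1 + 6·m_2 + 2·m_3 = 6(Δ_2 - Δ_1) = -30
Clamped end conditions give two more equations: 2h_0·m_0 + h_0·m_1 = 6(Δ_0 - p'(0)) = -14 and h_2·m_2 + 2h_2·m_3 = 6(p'(6) - Δ_2) = 15.
Forward elimination and back-substitution give m_0 = -193/42, m_1 = 95/21, m_2 = -353/42, m_3 = 167/21.
On [3, 4], p(x) = 5 + 81/28·(x - 3) + 95/42·(x - 3)² - 181/84·(x - 3)³.
With (x - 3) = 2/3: p(11/3) = 8273/1134.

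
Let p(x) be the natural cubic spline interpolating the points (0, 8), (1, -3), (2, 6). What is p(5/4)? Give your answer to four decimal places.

Write M_i for p''(x_i). With h_i = 1, 1 and divided differences Δ_i = -11, 9, the continuity of p' gives the tridiagonal system
  1·M_0 + 4·M_1 + 1·M_2 = 6(Δ_1 - Δ_0) = 120
Natural end conditions: M_0 = M_2 = 0.
Hence M_0 = 0, M_1 = 30, M_2 = 0.
On [1, 2], p(x) = -3 - 1·(x - 1) + 15·(x - 1)² - 5·(x - 1)³.
With (x - 1) = 1/4: p(5/4) = -153/64.

-2.3906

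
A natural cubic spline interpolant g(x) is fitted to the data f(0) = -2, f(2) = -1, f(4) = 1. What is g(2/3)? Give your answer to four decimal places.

-1.7407

Write M_i for g''(x_i). With h_i = 2, 2 and divided differences Δ_i = 1/2, 1, the continuity of g' gives the tridiagonal system
  2·M_0 + 8·M_1 + 2·M_2 = 6(Δ_1 - Δ_0) = 3
Natural end conditions: M_0 = M_2 = 0.
Hence M_0 = 0, M_1 = 3/8, M_2 = 0.
On [0, 2], g(x) = -2 + 3/8·x + 0·x² + 1/32·x³.
With x = 2/3: g(2/3) = -47/27.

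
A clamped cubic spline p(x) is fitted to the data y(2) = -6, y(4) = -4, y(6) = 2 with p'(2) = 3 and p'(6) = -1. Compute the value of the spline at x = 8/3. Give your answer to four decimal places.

-4.9630

Let σ_i = p''(x_i). Step sizes h_i = 2, 2; slopes of the chords Δ_i = (y_(i+1) - y_i)/h_i = 1, 3.
  2·σ_0 + 8·σ_1 + 2·σ_2 = 6(Δ_1 - Δ_0) = 12
Clamped end conditions give two more equations: 2h_0·σ_0 + h_0·σ_1 = 6(Δ_0 - p'(2)) = -12 and h_1·σ_1 + 2h_1·σ_2 = 6(p'(6) - Δ_1) = -24.
Solving the tridiagonal system: σ_0 = -11/2, σ_1 = 5, σ_2 = -17/2.
On [2, 4], p(x) = -6 + 3·(x - 2) - 11/4·(x - 2)² + 7/8·(x - 2)³.
With (x - 2) = 2/3: p(8/3) = -134/27.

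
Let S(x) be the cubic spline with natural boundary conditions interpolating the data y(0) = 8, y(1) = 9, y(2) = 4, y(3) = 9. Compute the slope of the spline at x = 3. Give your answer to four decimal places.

Put m_i = S'' at the i-th knot. Here h = (1, 1, 1) and Δ = (1, -5, 5), so the interior equations h_(i-1)·m_(i-1) + 2(h_(i-1)+h_i)·m_i + h_i·m_(i+1) = 6(Δ_i − Δ_(i-1)) read
  1·m_0 + 4·m_1 + 1·m_2 = 6(Δ_1 - Δ_0) = -36
  1·m_1 + 4·m_2 + 1·m_3 = 6(Δ_2 - Δ_1) = 60
Natural end conditions: m_0 = m_3 = 0.
Forward elimination and back-substitution give m_0 = 0, m_1 = -68/5, m_2 = 92/5, m_3 = 0.
On [2, 3], S'(x) = b_2 + 2c_2·(x - 2) + 3d_2·(x - 2)² with b_2 = Δ_2 - h_2(2m_2 + m_3)/6 = -17/15, c_2 = m_2/2 = 46/5, d_2 = (m_3 - m_2)/(6h_2) = -46/15. So S'(3) = 121/15.

8.0667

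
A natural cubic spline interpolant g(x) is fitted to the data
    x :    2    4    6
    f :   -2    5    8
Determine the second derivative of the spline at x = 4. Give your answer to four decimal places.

-1.5000

With m_i denoting the second derivative at x_i, h_i = 2, 2, and Δ_i = (y_(i+1) − y_i)/h_i = 7/2, 3/2:
  2·m_0 + 8·m_1 + 2·m_2 = 6(Δ_1 - Δ_0) = -12
Natural end conditions: m_0 = m_2 = 0.
Forward elimination and back-substitution give m_0 = 0, m_1 = -3/2, m_2 = 0.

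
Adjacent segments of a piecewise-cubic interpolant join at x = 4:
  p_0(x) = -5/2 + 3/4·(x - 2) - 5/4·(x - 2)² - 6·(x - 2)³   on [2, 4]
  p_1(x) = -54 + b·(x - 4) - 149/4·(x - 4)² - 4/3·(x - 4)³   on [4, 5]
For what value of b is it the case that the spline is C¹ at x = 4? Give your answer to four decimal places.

-76.2500

p_0'(x) = 3/4 - 5/2·(x - 2) - 18·(x - 2)², so p_0'(4) = -305/4. On the right, p_1'(4) = b, so b = -305/4.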